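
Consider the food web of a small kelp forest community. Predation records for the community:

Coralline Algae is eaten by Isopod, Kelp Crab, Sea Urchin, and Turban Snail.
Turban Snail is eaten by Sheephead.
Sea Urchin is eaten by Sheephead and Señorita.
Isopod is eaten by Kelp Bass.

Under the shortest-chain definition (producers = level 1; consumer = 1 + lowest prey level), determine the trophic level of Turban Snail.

Trophic level 2

Coralline Algae is a producer → level 1.
Turban Snail eats Coralline Algae → level 2.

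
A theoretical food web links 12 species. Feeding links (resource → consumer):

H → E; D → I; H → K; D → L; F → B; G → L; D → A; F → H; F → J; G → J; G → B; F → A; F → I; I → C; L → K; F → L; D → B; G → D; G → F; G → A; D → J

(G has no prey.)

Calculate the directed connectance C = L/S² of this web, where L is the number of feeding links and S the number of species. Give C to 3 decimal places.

C = 0.146

The web has S = 12 species and L = 21 feeding links.
C = L / S² = 21 / 144 = 0.1458 ≈ 0.146.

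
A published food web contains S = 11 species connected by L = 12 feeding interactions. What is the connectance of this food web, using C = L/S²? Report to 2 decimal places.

C = 0.10

The web has S = 11 species and L = 12 feeding links.
C = L / S² = 12 / 121 = 0.0992 ≈ 0.10.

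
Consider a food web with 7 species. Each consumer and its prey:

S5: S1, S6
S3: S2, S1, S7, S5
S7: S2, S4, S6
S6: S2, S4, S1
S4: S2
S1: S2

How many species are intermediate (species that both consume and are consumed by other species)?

5

Intermediate species (has both prey and predators): S4, S1, S6, S7, S5.
Count: 5.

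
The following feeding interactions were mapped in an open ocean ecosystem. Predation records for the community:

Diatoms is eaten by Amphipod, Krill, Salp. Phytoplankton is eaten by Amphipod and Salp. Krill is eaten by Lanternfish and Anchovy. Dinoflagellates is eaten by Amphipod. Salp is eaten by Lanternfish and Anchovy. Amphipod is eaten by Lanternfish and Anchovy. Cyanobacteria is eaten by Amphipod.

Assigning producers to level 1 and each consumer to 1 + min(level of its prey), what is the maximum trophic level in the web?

Producers (level 1): Diatoms, Dinoflagellates, Cyanobacteria, Phytoplankton.
Following each consumer down to its lowest-level prey: Diatoms → Amphipod → Anchovy (levels 1 through 3).
All prey of Anchovy (Amphipod 2, Krill 2, Salp 2) are at level 2 or above, so Anchovy is at level 1 + 2 = 3.
Every consumer has at least one prey at level 2 or below, so none exceeds level 3.

3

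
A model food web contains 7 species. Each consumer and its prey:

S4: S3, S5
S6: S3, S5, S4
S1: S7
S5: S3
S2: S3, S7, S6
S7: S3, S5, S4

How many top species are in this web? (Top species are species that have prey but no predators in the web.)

Top species (has prey, but nothing eats it): S1, S2.
Count: 2.

2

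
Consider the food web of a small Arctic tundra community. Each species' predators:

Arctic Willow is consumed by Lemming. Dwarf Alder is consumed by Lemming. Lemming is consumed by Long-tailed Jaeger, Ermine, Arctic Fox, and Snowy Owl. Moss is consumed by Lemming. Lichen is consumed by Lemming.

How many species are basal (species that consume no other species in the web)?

4

Basal species (no prey listed): Moss, Arctic Willow, Dwarf Alder, Lichen.
Count: 4.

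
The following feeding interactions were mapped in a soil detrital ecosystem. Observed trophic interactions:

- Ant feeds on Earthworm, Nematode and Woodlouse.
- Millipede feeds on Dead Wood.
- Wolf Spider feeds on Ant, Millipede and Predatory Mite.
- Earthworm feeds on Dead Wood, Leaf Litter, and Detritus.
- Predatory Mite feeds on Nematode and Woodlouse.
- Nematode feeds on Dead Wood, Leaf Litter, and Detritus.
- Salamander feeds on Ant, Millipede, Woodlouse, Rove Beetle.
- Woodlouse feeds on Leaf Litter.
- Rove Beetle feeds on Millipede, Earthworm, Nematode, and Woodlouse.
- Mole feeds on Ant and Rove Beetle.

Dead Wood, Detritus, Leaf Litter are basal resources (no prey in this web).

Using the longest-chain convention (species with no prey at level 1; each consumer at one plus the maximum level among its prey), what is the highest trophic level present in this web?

Basal resources (level 1): Dead Wood, Detritus, Leaf Litter.
Dead Wood → Earthworm → Ant → Salamander gives Salamander level 4.
No species has a prey at level 4, so no species reaches level 5.

4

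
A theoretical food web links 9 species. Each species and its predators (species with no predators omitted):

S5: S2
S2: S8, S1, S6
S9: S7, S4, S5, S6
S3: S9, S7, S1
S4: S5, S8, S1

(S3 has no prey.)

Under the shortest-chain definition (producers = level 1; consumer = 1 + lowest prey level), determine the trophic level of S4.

Trophic level 3

S3 is a producer → level 1.
S9 eats S3 → level 2.
S4 eats S9 → level 3.
No prey of S4 is below level 2, so 3 is the minimum.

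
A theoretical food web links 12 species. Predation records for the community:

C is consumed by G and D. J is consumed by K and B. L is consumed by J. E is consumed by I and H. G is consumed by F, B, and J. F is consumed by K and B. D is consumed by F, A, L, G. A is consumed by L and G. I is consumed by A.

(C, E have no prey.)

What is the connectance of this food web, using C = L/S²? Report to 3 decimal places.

C = 0.132

The web has S = 12 species and L = 19 feeding links.
C = L / S² = 19 / 144 = 0.1319 ≈ 0.132.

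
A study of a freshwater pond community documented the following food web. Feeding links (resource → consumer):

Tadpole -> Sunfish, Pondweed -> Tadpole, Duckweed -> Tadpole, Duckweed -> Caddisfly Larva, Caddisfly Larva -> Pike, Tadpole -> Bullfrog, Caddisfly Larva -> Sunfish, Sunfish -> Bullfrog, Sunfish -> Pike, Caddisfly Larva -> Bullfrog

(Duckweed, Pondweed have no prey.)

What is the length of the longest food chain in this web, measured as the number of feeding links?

3 links

One longest chain: Duckweed → Caddisfly Larva → Sunfish → Bullfrog.
It has 4 species and 3 links.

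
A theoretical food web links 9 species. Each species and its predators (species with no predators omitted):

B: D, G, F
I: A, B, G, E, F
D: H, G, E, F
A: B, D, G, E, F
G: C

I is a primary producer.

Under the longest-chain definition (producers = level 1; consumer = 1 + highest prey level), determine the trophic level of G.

I is a producer → level 1.
A eats I → level 2.
B eats A (level 2); other prey at levels: I 1 → level 3.
D eats B (level 3); other prey at levels: A 2 → level 4.
G eats D (level 4); other prey at levels: I 1, A 2, B 3 → level 5.

Trophic level 5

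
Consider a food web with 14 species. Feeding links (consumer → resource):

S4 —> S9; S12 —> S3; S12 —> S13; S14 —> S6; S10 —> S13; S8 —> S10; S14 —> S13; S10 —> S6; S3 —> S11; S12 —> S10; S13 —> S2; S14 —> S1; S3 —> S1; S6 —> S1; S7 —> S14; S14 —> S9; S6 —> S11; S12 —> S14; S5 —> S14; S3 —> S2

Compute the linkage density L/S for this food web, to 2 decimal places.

There are L = 20 links among S = 14 species.
L/S = 20/14 = 1.4286 ≈ 1.43.

L/S = 1.43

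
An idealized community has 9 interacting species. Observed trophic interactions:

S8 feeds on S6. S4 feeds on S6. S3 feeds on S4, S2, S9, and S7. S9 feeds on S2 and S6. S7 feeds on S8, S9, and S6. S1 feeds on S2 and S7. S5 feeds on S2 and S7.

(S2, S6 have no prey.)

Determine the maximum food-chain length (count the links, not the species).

One longest chain: S6 → S8 → S7 → S3.
It has 4 species and 3 links.

3 links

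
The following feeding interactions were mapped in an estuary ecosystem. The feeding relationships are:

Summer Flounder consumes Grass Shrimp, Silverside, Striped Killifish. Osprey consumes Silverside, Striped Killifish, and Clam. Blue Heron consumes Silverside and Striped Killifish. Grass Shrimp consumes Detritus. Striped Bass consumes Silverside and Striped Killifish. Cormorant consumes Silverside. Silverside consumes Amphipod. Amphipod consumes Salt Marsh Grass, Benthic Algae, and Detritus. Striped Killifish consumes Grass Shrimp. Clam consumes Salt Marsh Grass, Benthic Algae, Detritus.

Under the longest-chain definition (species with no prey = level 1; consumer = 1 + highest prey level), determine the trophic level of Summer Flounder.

Detritus has no prey (basal) → level 1.
Grass Shrimp eats Detritus → level 2.
Striped Killifish eats Grass Shrimp → level 3.
Summer Flounder eats Striped Killifish (level 3); other prey at levels: Grass Shrimp 2, Silverside 3 → level 4.

Trophic level 4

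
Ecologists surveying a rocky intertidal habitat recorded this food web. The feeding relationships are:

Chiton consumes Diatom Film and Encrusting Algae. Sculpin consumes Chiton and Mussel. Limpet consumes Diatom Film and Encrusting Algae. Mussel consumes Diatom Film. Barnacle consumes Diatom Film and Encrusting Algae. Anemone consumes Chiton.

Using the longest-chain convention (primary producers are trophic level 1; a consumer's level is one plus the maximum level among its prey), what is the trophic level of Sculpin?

Trophic level 3

Diatom Film is a producer → level 1.
Mussel eats Diatom Film → level 2.
Sculpin eats Mussel (level 2); other prey at levels: Chiton 2 → level 3.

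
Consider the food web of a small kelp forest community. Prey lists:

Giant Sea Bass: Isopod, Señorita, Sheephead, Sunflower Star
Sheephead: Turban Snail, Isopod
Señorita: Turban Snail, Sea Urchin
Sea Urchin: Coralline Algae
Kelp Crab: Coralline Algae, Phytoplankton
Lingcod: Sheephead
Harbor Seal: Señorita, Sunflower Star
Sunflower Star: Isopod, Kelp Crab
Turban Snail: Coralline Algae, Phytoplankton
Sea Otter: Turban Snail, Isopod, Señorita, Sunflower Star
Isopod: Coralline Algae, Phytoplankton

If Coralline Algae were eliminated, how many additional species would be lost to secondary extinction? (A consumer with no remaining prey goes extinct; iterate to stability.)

1

Remove Coralline Algae.
Round 1: Sea Urchin (all prey gone) → extinct.
No further losses. Total secondary extinctions: 1.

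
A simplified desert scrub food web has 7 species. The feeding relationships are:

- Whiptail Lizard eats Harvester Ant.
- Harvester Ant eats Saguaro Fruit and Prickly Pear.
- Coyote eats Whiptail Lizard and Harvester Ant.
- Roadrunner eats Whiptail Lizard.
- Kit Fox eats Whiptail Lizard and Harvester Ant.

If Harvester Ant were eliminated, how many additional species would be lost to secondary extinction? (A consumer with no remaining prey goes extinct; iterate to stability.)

Remove Harvester Ant.
Round 1: Whiptail Lizard (all prey gone) → extinct.
Round 2: Coyote (all prey gone), Kit Fox (all prey gone), Roadrunner (all prey gone) → extinct.
No further losses. Total secondary extinctions: 4.

4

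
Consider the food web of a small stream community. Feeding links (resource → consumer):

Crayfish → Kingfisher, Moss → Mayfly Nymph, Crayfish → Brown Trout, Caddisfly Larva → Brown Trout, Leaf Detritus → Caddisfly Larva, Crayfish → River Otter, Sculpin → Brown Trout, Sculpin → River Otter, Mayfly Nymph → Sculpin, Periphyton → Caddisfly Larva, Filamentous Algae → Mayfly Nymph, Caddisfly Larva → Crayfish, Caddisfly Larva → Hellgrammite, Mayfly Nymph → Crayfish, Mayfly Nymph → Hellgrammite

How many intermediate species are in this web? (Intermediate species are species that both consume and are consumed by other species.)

Intermediate species (has both prey and predators): Caddisfly Larva, Mayfly Nymph, Sculpin, Crayfish.
Count: 4.

4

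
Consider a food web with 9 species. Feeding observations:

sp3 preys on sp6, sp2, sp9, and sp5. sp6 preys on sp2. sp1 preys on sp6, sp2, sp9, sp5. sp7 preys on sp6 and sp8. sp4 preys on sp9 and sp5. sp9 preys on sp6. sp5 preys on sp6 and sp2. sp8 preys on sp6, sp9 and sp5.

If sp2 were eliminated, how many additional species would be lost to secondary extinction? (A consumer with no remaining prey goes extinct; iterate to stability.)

8

Remove sp2.
Round 1: sp6 (all prey gone) → extinct.
Round 2: sp9 (all prey gone), sp5 (all prey gone) → extinct.
Round 3: sp8 (all prey gone), sp4 (all prey gone), sp1 (all prey gone), sp3 (all prey gone) → extinct.
Round 4: sp7 (all prey gone) → extinct.
No further losses. Total secondary extinctions: 8.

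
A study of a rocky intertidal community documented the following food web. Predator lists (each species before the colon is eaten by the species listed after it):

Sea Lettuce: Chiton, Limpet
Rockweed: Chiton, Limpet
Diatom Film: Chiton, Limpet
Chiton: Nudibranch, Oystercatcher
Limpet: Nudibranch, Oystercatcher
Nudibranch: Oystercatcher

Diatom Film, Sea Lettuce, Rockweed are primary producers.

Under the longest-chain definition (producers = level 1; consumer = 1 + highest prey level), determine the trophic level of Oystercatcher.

Diatom Film is a producer → level 1.
Chiton eats Diatom Film (level 1); other prey at levels: Sea Lettuce 1, Rockweed 1 → level 2.
Nudibranch eats Chiton (level 2); other prey at levels: Limpet 2 → level 3.
Oystercatcher eats Nudibranch (level 3); other prey at levels: Chiton 2, Limpet 2 → level 4.

Trophic level 4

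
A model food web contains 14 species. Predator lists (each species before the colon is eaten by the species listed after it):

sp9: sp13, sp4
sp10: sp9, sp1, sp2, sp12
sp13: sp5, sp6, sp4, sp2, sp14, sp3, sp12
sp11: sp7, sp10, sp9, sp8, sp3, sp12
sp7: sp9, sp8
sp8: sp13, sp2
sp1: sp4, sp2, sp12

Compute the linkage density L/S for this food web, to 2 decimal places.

There are L = 26 links among S = 14 species.
L/S = 26/14 = 1.8571 ≈ 1.86.

L/S = 1.86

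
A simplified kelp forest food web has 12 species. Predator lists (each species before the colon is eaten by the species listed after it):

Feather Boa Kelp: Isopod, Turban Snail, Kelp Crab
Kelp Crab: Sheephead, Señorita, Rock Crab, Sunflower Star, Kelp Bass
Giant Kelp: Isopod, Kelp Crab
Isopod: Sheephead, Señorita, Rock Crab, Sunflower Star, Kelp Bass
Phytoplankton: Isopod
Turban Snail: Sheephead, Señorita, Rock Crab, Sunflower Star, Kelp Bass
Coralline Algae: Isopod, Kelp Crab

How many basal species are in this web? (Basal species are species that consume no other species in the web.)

4

Basal species (no prey listed): Feather Boa Kelp, Coralline Algae, Phytoplankton, Giant Kelp.
Count: 4.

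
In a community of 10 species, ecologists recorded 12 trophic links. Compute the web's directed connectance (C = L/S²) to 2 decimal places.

The web has S = 10 species and L = 12 feeding links.
C = L / S² = 12 / 100 = 0.1200 ≈ 0.12.

C = 0.12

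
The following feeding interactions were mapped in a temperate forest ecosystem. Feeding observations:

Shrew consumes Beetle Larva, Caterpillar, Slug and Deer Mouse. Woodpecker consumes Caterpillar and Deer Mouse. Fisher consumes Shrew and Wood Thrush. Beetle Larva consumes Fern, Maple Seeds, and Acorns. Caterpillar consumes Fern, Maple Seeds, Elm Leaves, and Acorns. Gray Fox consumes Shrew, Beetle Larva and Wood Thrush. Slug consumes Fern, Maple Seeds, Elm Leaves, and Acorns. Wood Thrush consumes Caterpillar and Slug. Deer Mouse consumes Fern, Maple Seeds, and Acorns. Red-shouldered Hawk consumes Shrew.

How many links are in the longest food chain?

3 links

One longest chain: Fern → Caterpillar → Shrew → Gray Fox.
It has 4 species and 3 links.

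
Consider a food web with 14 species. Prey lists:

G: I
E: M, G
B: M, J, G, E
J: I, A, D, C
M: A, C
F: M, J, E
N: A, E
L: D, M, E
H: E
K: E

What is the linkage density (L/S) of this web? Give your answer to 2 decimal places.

L/S = 1.64

There are L = 23 links among S = 14 species.
L/S = 23/14 = 1.6429 ≈ 1.64.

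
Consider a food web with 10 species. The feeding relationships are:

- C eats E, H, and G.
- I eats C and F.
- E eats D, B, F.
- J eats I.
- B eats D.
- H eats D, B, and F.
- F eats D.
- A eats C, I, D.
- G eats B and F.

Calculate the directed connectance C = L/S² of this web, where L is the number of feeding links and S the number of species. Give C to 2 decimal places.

The web has S = 10 species and L = 19 feeding links.
C = L / S² = 19 / 100 = 0.1900 ≈ 0.19.

C = 0.19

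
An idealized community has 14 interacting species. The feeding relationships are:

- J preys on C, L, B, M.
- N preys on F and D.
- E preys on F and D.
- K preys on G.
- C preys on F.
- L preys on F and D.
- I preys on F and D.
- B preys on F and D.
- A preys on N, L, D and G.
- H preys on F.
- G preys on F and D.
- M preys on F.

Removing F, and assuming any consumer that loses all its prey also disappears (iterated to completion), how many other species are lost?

Remove F.
Round 1: H (all prey gone), C (all prey gone), M (all prey gone) → extinct.
No further losses. Total secondary extinctions: 3.

3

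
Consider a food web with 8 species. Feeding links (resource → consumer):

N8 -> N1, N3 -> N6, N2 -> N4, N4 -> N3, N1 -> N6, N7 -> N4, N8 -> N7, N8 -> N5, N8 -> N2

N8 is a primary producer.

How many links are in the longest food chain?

One longest chain: N8 → N2 → N4 → N3 → N6.
It has 5 species and 4 links.

4 links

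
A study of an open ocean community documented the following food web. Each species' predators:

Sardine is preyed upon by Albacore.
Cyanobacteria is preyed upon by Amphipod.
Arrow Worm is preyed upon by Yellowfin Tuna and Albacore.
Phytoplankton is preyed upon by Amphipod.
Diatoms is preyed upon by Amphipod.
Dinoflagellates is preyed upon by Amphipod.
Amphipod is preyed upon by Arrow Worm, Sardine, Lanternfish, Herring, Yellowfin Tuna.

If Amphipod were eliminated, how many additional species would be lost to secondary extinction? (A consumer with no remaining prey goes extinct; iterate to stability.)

6

Remove Amphipod.
Round 1: Herring (all prey gone), Sardine (all prey gone), Arrow Worm (all prey gone), Lanternfish (all prey gone) → extinct.
Round 2: Albacore (all prey gone), Yellowfin Tuna (all prey gone) → extinct.
No further losses. Total secondary extinctions: 6.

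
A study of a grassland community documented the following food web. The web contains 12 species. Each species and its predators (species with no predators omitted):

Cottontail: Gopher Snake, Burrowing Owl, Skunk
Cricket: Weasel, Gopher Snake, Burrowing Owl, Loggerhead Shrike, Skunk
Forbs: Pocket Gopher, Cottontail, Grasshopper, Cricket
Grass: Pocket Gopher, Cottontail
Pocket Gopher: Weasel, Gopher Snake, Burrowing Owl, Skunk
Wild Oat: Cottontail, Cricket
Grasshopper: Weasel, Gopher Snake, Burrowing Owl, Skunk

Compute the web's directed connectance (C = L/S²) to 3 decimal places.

The web has S = 12 species and L = 24 feeding links.
C = L / S² = 24 / 144 = 0.1667 ≈ 0.167.

C = 0.167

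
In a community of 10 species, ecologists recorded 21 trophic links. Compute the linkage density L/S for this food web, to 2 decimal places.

There are L = 21 links among S = 10 species.
L/S = 21/10 = 2.1000 ≈ 2.10.

L/S = 2.10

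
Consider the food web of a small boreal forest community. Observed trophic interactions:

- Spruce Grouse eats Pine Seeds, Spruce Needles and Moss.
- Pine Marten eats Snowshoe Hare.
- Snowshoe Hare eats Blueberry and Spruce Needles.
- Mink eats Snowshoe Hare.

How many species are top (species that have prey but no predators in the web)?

Top species (has prey, but nothing eats it): Spruce Grouse, Mink, Pine Marten.
Count: 3.

3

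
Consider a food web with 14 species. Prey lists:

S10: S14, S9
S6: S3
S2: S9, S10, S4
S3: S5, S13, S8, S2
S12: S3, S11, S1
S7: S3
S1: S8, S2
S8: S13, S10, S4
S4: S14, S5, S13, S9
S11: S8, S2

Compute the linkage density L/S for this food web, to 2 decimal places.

L/S = 1.79

There are L = 25 links among S = 14 species.
L/S = 25/14 = 1.7857 ≈ 1.79.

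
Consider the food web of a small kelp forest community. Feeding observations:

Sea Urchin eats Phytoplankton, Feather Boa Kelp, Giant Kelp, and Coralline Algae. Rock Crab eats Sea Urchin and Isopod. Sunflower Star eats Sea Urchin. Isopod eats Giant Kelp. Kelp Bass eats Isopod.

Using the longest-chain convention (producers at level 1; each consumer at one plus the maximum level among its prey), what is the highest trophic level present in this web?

Producers (level 1): Phytoplankton, Giant Kelp, Coralline Algae, Feather Boa Kelp.
Phytoplankton → Sea Urchin → Rock Crab gives Rock Crab level 3.
No species has a prey at level 3, so no species reaches level 4.

3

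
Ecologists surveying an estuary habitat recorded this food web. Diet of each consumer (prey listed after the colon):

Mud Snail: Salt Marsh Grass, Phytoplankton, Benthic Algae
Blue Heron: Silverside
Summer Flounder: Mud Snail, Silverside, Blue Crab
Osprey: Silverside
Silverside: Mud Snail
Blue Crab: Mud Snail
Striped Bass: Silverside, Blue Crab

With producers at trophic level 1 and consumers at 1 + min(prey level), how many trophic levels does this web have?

4

Producers (level 1): Salt Marsh Grass, Phytoplankton, Benthic Algae.
Following each consumer down to its lowest-level prey: Salt Marsh Grass → Mud Snail → Silverside → Striped Bass (levels 1 through 4).
All prey of Striped Bass (Silverside 3, Blue Crab 3) are at level 3 or above, so Striped Bass is at level 1 + 3 = 4.
Every consumer has at least one prey at level 3 or below, so none exceeds level 4.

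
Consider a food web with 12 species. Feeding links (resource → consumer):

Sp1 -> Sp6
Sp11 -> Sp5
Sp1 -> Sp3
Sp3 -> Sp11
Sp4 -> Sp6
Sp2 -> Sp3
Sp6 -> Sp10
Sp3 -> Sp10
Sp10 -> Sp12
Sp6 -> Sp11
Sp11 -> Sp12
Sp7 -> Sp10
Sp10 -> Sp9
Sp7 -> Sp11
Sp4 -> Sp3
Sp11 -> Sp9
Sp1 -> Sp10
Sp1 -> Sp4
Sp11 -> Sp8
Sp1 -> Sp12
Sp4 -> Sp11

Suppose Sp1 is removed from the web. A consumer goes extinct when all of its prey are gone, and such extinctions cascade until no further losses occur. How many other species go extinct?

2

Remove Sp1.
Round 1: Sp4 (all prey gone) → extinct.
Round 2: Sp6 (all prey gone) → extinct.
No further losses. Total secondary extinctions: 2.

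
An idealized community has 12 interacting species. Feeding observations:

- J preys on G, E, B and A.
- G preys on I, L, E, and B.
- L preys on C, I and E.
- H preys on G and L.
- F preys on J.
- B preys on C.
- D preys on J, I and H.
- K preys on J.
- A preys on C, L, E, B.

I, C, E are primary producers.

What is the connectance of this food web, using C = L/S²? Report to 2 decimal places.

The web has S = 12 species and L = 23 feeding links.
C = L / S² = 23 / 144 = 0.1597 ≈ 0.16.

C = 0.16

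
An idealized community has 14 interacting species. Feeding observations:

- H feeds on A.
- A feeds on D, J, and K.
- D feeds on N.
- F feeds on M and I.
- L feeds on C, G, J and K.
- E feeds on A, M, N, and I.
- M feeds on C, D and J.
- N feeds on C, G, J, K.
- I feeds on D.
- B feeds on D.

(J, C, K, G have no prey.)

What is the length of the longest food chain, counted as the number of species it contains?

5 species

One longest chain: J → N → D → A → H.
It has 5 species and 4 links.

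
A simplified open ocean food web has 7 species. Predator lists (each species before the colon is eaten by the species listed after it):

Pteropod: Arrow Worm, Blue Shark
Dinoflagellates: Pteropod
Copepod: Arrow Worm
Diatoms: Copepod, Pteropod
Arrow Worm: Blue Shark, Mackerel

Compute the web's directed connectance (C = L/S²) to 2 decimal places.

The web has S = 7 species and L = 8 feeding links.
C = L / S² = 8 / 49 = 0.1633 ≈ 0.16.

C = 0.16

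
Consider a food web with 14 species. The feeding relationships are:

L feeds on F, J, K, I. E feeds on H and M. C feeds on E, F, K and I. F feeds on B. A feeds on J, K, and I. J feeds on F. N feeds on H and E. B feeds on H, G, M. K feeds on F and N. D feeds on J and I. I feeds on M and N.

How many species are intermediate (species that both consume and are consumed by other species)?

Intermediate species (has both prey and predators): B, E, F, N, K, J, I.
Count: 7.

7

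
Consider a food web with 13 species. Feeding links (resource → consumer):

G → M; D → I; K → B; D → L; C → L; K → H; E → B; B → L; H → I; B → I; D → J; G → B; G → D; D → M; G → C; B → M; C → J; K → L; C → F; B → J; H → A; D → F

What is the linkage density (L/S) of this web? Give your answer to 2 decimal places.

L/S = 1.69

There are L = 22 links among S = 13 species.
L/S = 22/13 = 1.6923 ≈ 1.69.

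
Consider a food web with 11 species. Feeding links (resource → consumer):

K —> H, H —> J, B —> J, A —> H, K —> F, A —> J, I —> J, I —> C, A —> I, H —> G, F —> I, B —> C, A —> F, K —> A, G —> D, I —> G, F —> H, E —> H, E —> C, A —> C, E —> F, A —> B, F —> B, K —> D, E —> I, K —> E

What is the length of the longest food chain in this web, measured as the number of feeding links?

One longest chain: K → E → F → I → G → D.
It has 6 species and 5 links.

5 links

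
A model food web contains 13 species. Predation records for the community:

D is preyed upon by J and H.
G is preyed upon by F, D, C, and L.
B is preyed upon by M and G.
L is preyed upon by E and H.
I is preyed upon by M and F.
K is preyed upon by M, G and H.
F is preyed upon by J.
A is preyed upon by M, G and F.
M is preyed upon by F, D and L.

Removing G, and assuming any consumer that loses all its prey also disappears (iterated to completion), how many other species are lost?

1

Remove G.
Round 1: C (all prey gone) → extinct.
No further losses. Total secondary extinctions: 1.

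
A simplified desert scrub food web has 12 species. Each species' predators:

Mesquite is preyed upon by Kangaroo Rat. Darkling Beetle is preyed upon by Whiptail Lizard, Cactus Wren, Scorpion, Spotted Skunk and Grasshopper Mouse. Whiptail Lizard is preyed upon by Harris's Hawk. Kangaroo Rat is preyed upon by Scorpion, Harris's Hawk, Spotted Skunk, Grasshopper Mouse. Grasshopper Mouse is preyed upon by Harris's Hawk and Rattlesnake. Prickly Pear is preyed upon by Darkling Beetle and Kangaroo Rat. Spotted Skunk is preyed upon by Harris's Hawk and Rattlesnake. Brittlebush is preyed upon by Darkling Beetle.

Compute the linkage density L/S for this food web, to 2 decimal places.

There are L = 18 links among S = 12 species.
L/S = 18/12 = 1.5000 ≈ 1.50.

L/S = 1.50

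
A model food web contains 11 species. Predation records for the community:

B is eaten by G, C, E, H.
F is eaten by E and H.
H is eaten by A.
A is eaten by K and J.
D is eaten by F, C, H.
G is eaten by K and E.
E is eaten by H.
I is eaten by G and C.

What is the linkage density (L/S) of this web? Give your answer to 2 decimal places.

There are L = 17 links among S = 11 species.
L/S = 17/11 = 1.5455 ≈ 1.55.

L/S = 1.55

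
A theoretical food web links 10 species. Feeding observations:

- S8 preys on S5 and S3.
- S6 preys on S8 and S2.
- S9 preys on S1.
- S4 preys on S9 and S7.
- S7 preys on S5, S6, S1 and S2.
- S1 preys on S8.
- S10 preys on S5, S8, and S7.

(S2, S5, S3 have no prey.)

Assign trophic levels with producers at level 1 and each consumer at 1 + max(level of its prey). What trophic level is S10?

S5 is a producer → level 1.
S8 eats S5 (level 1); other prey at levels: S3 1 → level 2.
S1 eats S8 → level 3.
S7 eats S1 (level 3); other prey at levels: S2 1, S5 1, S6 3 → level 4.
S10 eats S7 (level 4); other prey at levels: S5 1, S8 2 → level 5.

Trophic level 5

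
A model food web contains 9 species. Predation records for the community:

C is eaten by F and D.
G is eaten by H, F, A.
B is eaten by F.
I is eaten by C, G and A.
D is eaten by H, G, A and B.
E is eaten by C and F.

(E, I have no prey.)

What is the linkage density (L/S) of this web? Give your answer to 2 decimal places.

There are L = 15 links among S = 9 species.
L/S = 15/9 = 1.6667 ≈ 1.67.

L/S = 1.67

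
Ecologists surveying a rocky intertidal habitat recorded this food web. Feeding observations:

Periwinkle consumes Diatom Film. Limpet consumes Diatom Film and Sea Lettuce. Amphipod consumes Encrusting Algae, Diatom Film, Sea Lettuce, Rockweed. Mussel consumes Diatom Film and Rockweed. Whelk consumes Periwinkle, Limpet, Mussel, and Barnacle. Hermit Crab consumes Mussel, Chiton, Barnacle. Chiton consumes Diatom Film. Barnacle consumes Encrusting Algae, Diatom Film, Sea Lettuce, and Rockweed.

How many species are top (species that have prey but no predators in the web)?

3

Top species (has prey, but nothing eats it): Amphipod, Whelk, Hermit Crab.
Count: 3.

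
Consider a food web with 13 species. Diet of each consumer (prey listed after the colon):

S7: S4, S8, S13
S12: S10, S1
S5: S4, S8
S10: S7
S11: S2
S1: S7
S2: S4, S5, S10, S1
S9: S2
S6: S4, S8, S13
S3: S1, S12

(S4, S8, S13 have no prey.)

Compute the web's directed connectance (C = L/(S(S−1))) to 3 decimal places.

C = 0.128

The web has S = 13 species and L = 20 feeding links.
C = L / (S(S−1)) = 20 / 156 = 0.1282 ≈ 0.128.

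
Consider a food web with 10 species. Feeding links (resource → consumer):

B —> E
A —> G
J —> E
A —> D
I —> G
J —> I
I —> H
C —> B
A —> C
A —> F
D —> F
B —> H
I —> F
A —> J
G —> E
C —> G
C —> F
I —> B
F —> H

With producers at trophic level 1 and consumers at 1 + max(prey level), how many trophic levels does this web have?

Producers (level 1): A.
A → J → I → G → E gives E level 5.
No species has a prey at level 5, so no species reaches level 6.

5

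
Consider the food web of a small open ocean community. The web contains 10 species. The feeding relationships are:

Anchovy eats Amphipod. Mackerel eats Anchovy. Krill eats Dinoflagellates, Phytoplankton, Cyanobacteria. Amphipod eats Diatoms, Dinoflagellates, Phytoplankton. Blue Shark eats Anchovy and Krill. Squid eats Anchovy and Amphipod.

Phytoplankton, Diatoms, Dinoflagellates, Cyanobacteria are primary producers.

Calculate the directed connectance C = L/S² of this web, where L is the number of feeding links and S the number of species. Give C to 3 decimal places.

The web has S = 10 species and L = 12 feeding links.
C = L / S² = 12 / 100 = 0.1200 ≈ 0.120.

C = 0.120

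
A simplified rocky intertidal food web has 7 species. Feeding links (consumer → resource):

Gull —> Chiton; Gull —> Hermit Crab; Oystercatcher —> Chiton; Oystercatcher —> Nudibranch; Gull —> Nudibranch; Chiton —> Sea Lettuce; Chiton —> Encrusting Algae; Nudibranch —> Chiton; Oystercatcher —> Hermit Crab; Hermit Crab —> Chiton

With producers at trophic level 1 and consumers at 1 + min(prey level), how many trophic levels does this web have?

3

Producers (level 1): Sea Lettuce, Encrusting Algae.
Following each consumer down to its lowest-level prey: Sea Lettuce → Chiton → Gull (levels 1 through 3).
All prey of Gull (Chiton 2, Nudibranch 3, Hermit Crab 3) are at level 2 or above, so Gull is at level 1 + 2 = 3.
Every consumer has at least one prey at level 2 or below, so none exceeds level 3.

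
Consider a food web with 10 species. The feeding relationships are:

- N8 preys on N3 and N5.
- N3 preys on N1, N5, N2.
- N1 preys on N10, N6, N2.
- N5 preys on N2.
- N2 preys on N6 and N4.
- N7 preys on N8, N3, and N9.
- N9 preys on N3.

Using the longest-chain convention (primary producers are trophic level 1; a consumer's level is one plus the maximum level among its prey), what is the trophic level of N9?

N6 is a producer → level 1.
N2 eats N6 (level 1); other prey at levels: N4 1 → level 2.
N1 eats N2 (level 2); other prey at levels: N6 1, N10 1 → level 3.
N3 eats N1 (level 3); other prey at levels: N2 2, N5 3 → level 4.
N9 eats N3 → level 5.

Trophic level 5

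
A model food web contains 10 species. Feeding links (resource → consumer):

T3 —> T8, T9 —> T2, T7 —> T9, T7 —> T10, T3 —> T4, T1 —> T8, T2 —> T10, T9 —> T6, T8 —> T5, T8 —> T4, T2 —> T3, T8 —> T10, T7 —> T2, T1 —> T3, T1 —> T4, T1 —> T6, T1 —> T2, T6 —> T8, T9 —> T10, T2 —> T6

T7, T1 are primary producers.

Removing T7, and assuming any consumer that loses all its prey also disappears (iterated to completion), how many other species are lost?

1

Remove T7.
Round 1: T9 (all prey gone) → extinct.
No further losses. Total secondary extinctions: 1.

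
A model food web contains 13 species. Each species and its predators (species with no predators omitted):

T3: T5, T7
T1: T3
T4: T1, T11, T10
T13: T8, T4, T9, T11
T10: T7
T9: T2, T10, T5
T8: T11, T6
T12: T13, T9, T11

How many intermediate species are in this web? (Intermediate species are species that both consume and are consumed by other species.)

7

Intermediate species (has both prey and predators): T13, T8, T4, T9, T1, T10, T3.
Count: 7.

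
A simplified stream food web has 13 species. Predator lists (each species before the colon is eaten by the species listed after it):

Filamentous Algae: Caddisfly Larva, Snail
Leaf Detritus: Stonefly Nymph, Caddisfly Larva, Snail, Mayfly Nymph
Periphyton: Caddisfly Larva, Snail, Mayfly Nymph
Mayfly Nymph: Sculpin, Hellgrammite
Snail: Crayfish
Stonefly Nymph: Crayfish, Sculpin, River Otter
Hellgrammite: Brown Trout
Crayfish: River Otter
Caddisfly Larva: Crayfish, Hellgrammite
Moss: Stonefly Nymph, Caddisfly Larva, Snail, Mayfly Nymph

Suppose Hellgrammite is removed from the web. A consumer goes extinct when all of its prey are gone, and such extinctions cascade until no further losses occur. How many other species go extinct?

1

Remove Hellgrammite.
Round 1: Brown Trout (all prey gone) → extinct.
No further losses. Total secondary extinctions: 1.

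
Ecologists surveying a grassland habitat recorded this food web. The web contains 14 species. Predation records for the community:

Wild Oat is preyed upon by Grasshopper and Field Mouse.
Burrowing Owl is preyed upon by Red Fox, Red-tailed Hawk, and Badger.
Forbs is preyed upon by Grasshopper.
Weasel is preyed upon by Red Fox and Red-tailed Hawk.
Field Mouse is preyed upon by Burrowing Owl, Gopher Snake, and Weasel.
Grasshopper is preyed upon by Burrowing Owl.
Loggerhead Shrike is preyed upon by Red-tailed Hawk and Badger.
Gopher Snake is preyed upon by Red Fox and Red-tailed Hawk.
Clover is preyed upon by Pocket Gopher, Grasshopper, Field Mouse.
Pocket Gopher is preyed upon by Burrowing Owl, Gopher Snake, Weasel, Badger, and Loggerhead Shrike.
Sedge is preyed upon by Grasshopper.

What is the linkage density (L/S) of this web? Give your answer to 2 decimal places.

There are L = 25 links among S = 14 species.
L/S = 25/14 = 1.7857 ≈ 1.79.

L/S = 1.79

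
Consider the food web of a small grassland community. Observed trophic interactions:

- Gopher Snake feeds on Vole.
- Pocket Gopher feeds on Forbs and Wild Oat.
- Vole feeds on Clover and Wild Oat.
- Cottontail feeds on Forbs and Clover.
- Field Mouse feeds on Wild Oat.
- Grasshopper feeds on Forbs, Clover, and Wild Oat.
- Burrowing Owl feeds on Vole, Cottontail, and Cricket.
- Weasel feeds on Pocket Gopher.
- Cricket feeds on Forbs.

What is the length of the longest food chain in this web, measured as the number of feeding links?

2 links

One longest chain: Wild Oat → Vole → Gopher Snake.
It has 3 species and 2 links.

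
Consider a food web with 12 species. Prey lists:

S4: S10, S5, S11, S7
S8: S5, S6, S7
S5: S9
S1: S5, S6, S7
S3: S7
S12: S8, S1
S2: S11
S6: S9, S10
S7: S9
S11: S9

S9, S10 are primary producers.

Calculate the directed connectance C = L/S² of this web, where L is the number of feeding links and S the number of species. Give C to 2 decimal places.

C = 0.13

The web has S = 12 species and L = 19 feeding links.
C = L / S² = 19 / 144 = 0.1319 ≈ 0.13.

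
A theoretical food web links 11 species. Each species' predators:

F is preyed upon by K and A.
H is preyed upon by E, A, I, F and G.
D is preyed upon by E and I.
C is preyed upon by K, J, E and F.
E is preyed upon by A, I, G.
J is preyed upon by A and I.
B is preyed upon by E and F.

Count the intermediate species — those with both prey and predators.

Intermediate species (has both prey and predators): J, E, F.
Count: 3.

3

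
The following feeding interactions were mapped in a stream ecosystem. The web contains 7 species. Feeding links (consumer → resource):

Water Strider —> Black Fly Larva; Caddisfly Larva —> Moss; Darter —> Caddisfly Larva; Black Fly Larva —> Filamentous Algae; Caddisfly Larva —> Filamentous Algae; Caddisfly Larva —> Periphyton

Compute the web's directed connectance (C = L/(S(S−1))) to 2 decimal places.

The web has S = 7 species and L = 6 feeding links.
C = L / (S(S−1)) = 6 / 42 = 0.1429 ≈ 0.14.

C = 0.14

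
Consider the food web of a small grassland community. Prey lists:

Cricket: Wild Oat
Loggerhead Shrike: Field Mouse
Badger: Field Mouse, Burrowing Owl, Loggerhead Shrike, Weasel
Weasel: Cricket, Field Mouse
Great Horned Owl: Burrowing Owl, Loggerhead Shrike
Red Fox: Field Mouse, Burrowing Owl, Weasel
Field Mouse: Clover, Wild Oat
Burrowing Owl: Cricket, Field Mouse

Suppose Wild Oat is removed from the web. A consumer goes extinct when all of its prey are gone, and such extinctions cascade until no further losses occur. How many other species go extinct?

1

Remove Wild Oat.
Round 1: Cricket (all prey gone) → extinct.
No further losses. Total secondary extinctions: 1.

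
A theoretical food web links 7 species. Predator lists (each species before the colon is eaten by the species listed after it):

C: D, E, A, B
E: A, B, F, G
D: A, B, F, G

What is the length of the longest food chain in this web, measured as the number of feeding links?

One longest chain: C → D → A.
It has 3 species and 2 links.

2 links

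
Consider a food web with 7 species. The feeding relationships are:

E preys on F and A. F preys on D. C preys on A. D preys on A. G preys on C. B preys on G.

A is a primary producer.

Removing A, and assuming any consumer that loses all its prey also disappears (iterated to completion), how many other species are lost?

6

Remove A.
Round 1: C (all prey gone), D (all prey gone) → extinct.
Round 2: G (all prey gone), F (all prey gone) → extinct.
Round 3: E (all prey gone), B (all prey gone) → extinct.
No further losses. Total secondary extinctions: 6.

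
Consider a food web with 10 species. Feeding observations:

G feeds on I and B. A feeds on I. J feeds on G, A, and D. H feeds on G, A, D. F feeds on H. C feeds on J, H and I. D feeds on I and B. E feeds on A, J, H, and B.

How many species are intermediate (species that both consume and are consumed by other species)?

Intermediate species (has both prey and predators): G, D, A, J, H.
Count: 5.

5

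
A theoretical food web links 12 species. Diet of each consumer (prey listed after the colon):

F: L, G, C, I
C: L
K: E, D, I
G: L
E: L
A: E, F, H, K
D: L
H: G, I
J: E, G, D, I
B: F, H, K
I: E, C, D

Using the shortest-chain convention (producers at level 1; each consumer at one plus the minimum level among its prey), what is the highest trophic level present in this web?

Producers (level 1): L.
Following each consumer down to its lowest-level prey: L → E → A (levels 1 through 3).
All prey of A (E 2, F 2, K 3, H 3) are at level 2 or above, so A is at level 1 + 2 = 3.
Every consumer has at least one prey at level 2 or below, so none exceeds level 3.

3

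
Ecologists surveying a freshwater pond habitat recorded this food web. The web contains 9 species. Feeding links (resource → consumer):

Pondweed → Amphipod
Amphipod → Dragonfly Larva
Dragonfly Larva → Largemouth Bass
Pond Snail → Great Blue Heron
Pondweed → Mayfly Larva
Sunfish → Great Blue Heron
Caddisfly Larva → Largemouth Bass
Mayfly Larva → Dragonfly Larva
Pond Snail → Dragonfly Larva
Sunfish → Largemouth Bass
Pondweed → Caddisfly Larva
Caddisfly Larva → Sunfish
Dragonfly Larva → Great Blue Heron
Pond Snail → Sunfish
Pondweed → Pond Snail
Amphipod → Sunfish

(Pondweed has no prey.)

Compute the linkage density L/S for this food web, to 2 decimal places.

L/S = 1.78

There are L = 16 links among S = 9 species.
L/S = 16/9 = 1.7778 ≈ 1.78.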